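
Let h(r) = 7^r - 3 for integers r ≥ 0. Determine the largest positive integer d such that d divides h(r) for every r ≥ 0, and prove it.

d = 2

Computing the first values: h(0) = -2 and h(1) = 4; gcd(-2, 4) = 2, so d ≤ 2.
We prove 2 | 7^r - 3 for all r ≥ 0 by induction on r.
Base step (r = 0): h(0) = -2 = 2·(-1), so 2 | h(0).
Inductive step: suppose the statement holds for some j ≥ 0, i.e. 2 | h(j). Then
h(j+1) = 7^(j+1) - 3 = 7·(7^j - 3) + 18 = 7·h(j) + 18. The first term is divisible by 2 by the inductive hypothesis, and 18 is divisible by 2. Hence 2 | h(j+1).
By the principle of mathematical induction, the result holds for all r ≥ 0.
Therefore the largest such d is 2.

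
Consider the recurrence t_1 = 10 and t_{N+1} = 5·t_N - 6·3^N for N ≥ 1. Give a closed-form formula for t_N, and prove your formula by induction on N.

t_N = 3^(N + 1) + 5^(N - 1)

Computing the first terms: t_1 = 10, t_2 = 32, t_3 = 106. This suggests t_N = 3^(N + 1) + 5^(N - 1).
Base case (N = 1): the formula gives 10 = 10 = t_1.
Suppose the result is true for N = i, so t_i = 3^(i + 1) + 5^(i - 1).
Then t_{i+1} = 5·t_i - 6·3^i = 5·(3^(i + 1) + 5^(i - 1)) - 6·3^i = 3^(i + 2) + 5^i = 3^((i+1) + 1) + 5^((i+1) - 1),
which is the claimed formula at N = i+1.
By induction, the statement is established for all N ≥ 1.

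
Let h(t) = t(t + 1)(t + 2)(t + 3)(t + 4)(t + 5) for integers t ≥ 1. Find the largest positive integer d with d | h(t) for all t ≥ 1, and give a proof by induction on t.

Computing the first values: h(1) = 720 and h(2) = 5040; gcd(720, 5040) = 720, so d ≤ 720.
We prove 720 | t(t + 1)(t + 2)(t + 3)(t + 4)(t + 5) for all t ≥ 1 by induction on t.
For the base case t = 1: h(1) = 720 = 720·(1), so 720 | h(1).
For the inductive step, assume it holds for an arbitrary p ≥ 1, i.e. 720 | h(p). Then
h(p+1) − h(p) = (p+1)·(p+2)·(p+3)·(p+4)·(p+5)·(p+6) − p·(p+1)·(p+2)·(p+3)·(p+4)·(p+5) = (p+1)·(p+2)·(p+3)·(p+4)·(p+5)·[(p+6) − p] = 6·(p+1)·(p+2)·(p+3)·(p+4)·(p+5). The product of 5 consecutive integers is divisible by (5)! = 120, so h(p+1) − h(p) is divisible by 6·120 = 720. By the inductive hypothesis 720 | h(p), hence 720 | h(p+1).
Hence, by induction on t, the claim holds for every t ≥ 1.
Therefore the largest such d is 720.

d = 720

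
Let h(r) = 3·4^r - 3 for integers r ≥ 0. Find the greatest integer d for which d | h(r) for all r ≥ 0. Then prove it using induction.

Computing the first values: h(0) = 0 and h(1) = 9; gcd(0, 9) = 9, so d ≤ 9.
We prove 9 | 3·4^r - 3 for all r ≥ 0 by induction on r.
For the base case r = 0: h(0) = 0 = 9·(0), so 9 | h(0).
Suppose the result is true for r = j, i.e. 9 | h(j). Then
h(j+1) = 3·4^(j+1) - 3 = 4·(3·4^j - 3) + 9 = 4·h(j) + 9. The first term is divisible by 9 by the inductive hypothesis, and 9 is divisible by 9. Hence 9 | h(j+1).
Hence, by induction on r, the claim holds for every r ≥ 0.
Therefore the largest such d is 9.

d = 9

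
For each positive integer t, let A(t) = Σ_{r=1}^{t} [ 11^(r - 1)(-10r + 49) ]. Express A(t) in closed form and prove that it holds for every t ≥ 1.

A(t) = 11^t(-t + 5) - 5

We claim A(t) = 11^t(-t + 5) - 5 for all t ≥ 1.
For the base case t = 1: A(1) = 39, and the closed form gives 39. They agree.
For the inductive step, assume it holds for an arbitrary r ≥ 1, so A(r) = 11^r(-r + 5) - 5.
Then A(r+1) = A(r) + (11^r(-10r + 39)) = (11^r(-r + 5) - 5) + (11^r(-10r + 39)).
Simplifying, A(r+1) = -11·11^r·r + 44·11^r - 5 = 11^(r+1)(-(r+1) + 5) - 5,
which is the closed form with t = r+1.
Hence, by induction on t, the claim holds for every t ≥ 1.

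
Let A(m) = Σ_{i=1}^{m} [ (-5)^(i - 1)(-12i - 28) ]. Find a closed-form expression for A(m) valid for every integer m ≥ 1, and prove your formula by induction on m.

A(m) = (-5)^m(2m + 5) - 5

We claim A(m) = (-5)^m(2m + 5) - 5 for all m ≥ 1.
Base case (m = 1): A(1) = -40, and the closed form gives -40. They agree.
For the inductive step, assume it holds for an arbitrary i ≥ 1, so A(i) = (-5)^i(2i + 5) - 5.
Then A(i+1) = A(i) + ((-5)^i(-12i - 40)) = ((-5)^i(2i + 5) - 5) + ((-5)^i(-12i - 40)).
Simplifying, A(i+1) = -10(-5)^i·i - 35(-5)^i - 5 = (-5)^(i+1)(2(i+1) + 5) - 5,
which is the closed form with m = i+1.
Hence, by induction on m, the claim holds for every m ≥ 1.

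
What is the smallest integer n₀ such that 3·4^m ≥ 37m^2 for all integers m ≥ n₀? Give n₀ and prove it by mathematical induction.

n₀ = 4

At m = 3: 192 < 333, so the inequality fails and n₀ ≥ 4. We prove 3·4^m ≥ 37m^2 for all m ≥ 4.
When m = 4: 3·4^m = 768 and 37m^2 = 592, so 768 ≥ 592.
For the inductive step, assume it holds for an arbitrary p ≥ 4, so 3·4^p ≥ 37p^2.
Then 3·4^(p + 1) = 4·(3·4^p) ≥ 4·(37p^2).
Also, for p ≥ 4 we have 4·(37p^2) ≥ 37(p+1)^2, since 4 ≥ (1 + 1/p)^2 for all p ≥ 4.
Combining, 3·4^(p + 1) ≥ 37(p+1)^2.
By the principle of mathematical induction, the result holds for all m ≥ 4.
Hence the smallest such n₀ is 4.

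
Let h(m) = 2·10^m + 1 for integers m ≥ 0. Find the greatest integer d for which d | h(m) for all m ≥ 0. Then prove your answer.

d = 3

Computing the first values: h(0) = 3 and h(1) = 21; gcd(3, 21) = 3, so d ≤ 3.
We prove 3 | 2·10^m + 1 for all m ≥ 0 by induction on m.
Base case (m = 0): h(0) = 3 = 3·(1), so 3 | h(0).
For the inductive step, assume it holds for an arbitrary p ≥ 0, i.e. 3 | h(p). Then
h(p+1) = 2·10^(p+1) + 1 = 10·(2·10^p + 1) - 9 = 10·h(p) - 9. The first term is divisible by 3 by the inductive hypothesis, and -9 is divisible by 3. Hence 3 | h(p+1).
By the principle of mathematical induction, the result holds for all m ≥ 0.
Therefore the largest such d is 3.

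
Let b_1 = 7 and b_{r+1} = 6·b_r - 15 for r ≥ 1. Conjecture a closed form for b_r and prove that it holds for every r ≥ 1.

Computing the first terms: b_1 = 7, b_2 = 27, b_3 = 147. This suggests b_r = 4·6^(r - 1) + 3.
For the base case r = 1: the formula gives 7 = 7 = b_1.
For the inductive step, assume it holds for an arbitrary i ≥ 1, so b_i = 4·6^(i - 1) + 3.
Then b_{i+1} = 6·b_i - 15 = 6·(4·6^(i - 1) + 3) - 15 = 4·6^i + 3 = 4·6^((i+1) - 1) + 3,
which is the claimed formula at r = i+1.
By the principle of mathematical induction, the result holds for all r ≥ 1.

b_r = 4·6^(r - 1) + 3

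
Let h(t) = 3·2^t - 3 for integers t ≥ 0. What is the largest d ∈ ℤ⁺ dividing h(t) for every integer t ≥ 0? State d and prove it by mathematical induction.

d = 3

Computing the first values: h(0) = 0 and h(1) = 3; gcd(0, 3) = 3, so d ≤ 3.
We prove 3 | 3·2^t - 3 for all t ≥ 0 by induction on t.
Base case (t = 0): h(0) = 0 = 3·(0), so 3 | h(0).
Inductive step: assume the claim holds for t = j, i.e. 3 | h(j). Then
h(j+1) = 3·2^(j+1) - 3 = 2·(3·2^j - 3) + 3 = 2·h(j) + 3. The first term is divisible by 3 by the inductive hypothesis, and 3 is divisible by 3. Hence 3 | h(j+1).
By the principle of mathematical induction, the result holds for all t ≥ 0.
Therefore the largest such d is 3.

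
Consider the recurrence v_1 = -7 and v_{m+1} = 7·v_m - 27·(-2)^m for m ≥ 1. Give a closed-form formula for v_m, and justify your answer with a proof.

Computing the first terms: v_1 = -7, v_2 = 5, v_3 = -73. This suggests v_m = 3(-2)^m - 7^(m - 1).
When m = 1: the formula gives -7 = -7 = v_1.
Inductive step: assume the claim holds for m = p, so v_p = 3(-2)^p - 7^(p - 1).
Then v_{p+1} = 7·v_p - 27·(-2)^p = 7·(3(-2)^p - 7^(p - 1)) - 27·(-2)^p = 3(-2)^(p + 1) - 7^p = 3(-2)^(p+1) - 7^((p+1) - 1),
which is the claimed formula at m = p+1.
By the principle of mathematical induction, the result holds for all m ≥ 1.

v_m = 3(-2)^m - 7^(m - 1)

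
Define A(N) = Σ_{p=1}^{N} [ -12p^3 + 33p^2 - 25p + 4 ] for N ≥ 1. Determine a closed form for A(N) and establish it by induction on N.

We claim A(N) = -N(N - 1)(3N^2 - 2N - 3) for all N ≥ 1.
Base case (N = 1): A(1) = 0, and the closed form gives 0. They agree.
Inductive step: suppose the statement holds for some p ≥ 1, so A(p) = p(-3p^3 + 5p^2 + p - 3).
Then A(p+1) = A(p) + (p(-12p^2 - 3p + 5)) = (p(-3p^3 + 5p^2 + p - 3)) + (p(-12p^2 - 3p + 5)).
Simplifying, A(p+1) = -p(p + 1)(3p^2 + 4p - 2) = -(p+1)((p+1) - 1)(3(p+1)^2 - 2(p+1) - 3),
which is the closed form with N = p+1.
By induction, the statement is established for all N ≥ 1.

A(N) = -N(N - 1)(3N^2 - 2N - 3)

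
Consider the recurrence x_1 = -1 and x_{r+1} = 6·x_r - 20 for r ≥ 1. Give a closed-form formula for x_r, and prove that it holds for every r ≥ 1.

Computing the first terms: x_1 = -1, x_2 = -26, x_3 = -176. This suggests x_r = -5·6^(r - 1) + 4.
Base case (r = 1): the formula gives -1 = -1 = x_1.
Inductive step: assume the claim holds for r = j, so x_j = -5·6^(j - 1) + 4.
Then x_{j+1} = 6·x_j - 20 = 6·(-5·6^(j - 1) + 4) - 20 = -5·6^j + 4 = -5·6^((j+1) - 1) + 4,
which is the claimed formula at r = j+1.
By induction, the statement is established for all r ≥ 1.

x_r = -5·6^(r - 1) + 4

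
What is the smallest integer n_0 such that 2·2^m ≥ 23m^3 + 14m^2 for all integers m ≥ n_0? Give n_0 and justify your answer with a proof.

At m = 15: 65536 < 80775, so the inequality fails and n_0 ≥ 16. We prove 2·2^m ≥ 23m^3 + 14m^2 for all m ≥ 16.
When m = 16: 2·2^m = 131072 and 23m^3 + 14m^2 = 97792, so 131072 ≥ 97792.
For the inductive step, assume it holds for an arbitrary i ≥ 16, so 2·2^i ≥ 23i^3 + 14i^2.
Then 2·2^(i + 1) = 2·(2·2^i) ≥ 2·(23i^3 + 14i^2).
Also, for i ≥ 16 we have 2·(23i^3 + 14i^2) ≥ 23(i+1)^3 + 14(i+1)^2, since 2·(23i^3 + 14i^2) − (23(i+1)^3 + 14(i+1)^2) = 23i^3 - 55i^2 - 97i - 37, which is nonnegative for all i ≥ 16.
Combining, 2·2^(i + 1) ≥ 23(i+1)^3 + 14(i+1)^2.
By induction, the statement is established for all m ≥ 16.
Hence the smallest such n_0 is 16.

n_0 = 16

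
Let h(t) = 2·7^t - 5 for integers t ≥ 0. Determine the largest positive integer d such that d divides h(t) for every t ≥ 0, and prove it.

Computing the first values: h(0) = -3 and h(1) = 9; gcd(-3, 9) = 3, so d ≤ 3.
We prove 3 | 2·7^t - 5 for all t ≥ 0 by induction on t.
Base case (t = 0): h(0) = -3 = 3·(-1), so 3 | h(0).
Inductive step: assume the claim holds for t = k, i.e. 3 | h(k). Then
h(k+1) = 2·7^(k+1) - 5 = 7·(2·7^k - 5) + 30 = 7·h(k) + 30. The first term is divisible by 3 by the inductive hypothesis, and 30 is divisible by 3. Hence 3 | h(k+1).
By induction, the statement is established for all t ≥ 0.
Therefore the largest such d is 3.

d = 3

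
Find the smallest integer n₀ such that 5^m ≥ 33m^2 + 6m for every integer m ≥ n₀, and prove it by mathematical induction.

At m = 3: 125 < 315, so the inequality fails and n₀ ≥ 4. We prove 5^m ≥ 33m^2 + 6m for all m ≥ 4.
Base case (m = 4): 5^m = 625 and 33m^2 + 6m = 552, so 625 ≥ 552.
Inductive step: assume the claim holds for m = j, so 5^j ≥ 33j^2 + 6j.
Then 5^(j + 1) = 5·(5^j) ≥ 5·(33j^2 + 6j).
Also, for j ≥ 4 we have 5·(33j^2 + 6j) ≥ 33(j+1)^2 + 6(j+1), since 5·(33j^2 + 6j) − (33(j+1)^2 + 6(j+1)) = 132j^2 - 42j - 39, which is nonnegative for all j ≥ 4.
Combining, 5^(j + 1) ≥ 33(j+1)^2 + 6(j+1).
This completes the induction.
Hence the smallest such n₀ is 4.

n₀ = 4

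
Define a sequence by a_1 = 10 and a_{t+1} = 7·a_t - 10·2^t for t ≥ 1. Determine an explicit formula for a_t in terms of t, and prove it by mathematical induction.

a_t = 2^(t + 1) + 6·7^(t - 1)

Computing the first terms: a_1 = 10, a_2 = 50, a_3 = 310. This suggests a_t = 2^(t + 1) + 6·7^(t - 1).
When t = 1: the formula gives 10 = 10 = a_1.
Inductive step: assume the claim holds for t = r, so a_r = 2^(r + 1) + 6·7^(r - 1).
Then a_{r+1} = 7·a_r - 10·2^r = 7·(2^(r + 1) + 6·7^(r - 1)) - 10·2^r = 2^(r + 2) + 6·7^r = 2^((r+1) + 1) + 6·7^((r+1) - 1),
which is the claimed formula at t = r+1.
Hence, by induction on t, the claim holds for every t ≥ 1.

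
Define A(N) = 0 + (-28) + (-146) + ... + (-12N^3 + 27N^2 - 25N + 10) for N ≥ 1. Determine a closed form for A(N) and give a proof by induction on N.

We claim A(N) = -N(N - 1)(3N^2 + 2) for all N ≥ 1.
Base step (N = 1): A(1) = 0, and the closed form gives 0. They agree.
Inductive step: suppose the statement holds for some i ≥ 1, so A(i) = i(-3i^3 + 3i^2 - 2i + 2).
Then A(i+1) = A(i) + (i(-12i^2 - 9i - 7)) = (i(-3i^3 + 3i^2 - 2i + 2)) + (i(-12i^2 - 9i - 7)).
Simplifying, A(i+1) = -i(i + 1)(3i^2 + 6i + 5) = -(i+1)((i+1) - 1)(3(i+1)^2 + 2),
which is the closed form with N = i+1.
By the principle of mathematical induction, the result holds for all N ≥ 1.

A(N) = -N(N - 1)(3N^2 + 2)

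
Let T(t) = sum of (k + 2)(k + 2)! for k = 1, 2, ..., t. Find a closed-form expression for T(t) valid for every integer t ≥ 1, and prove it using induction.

We claim T(t) = (t + 3)! - 6 for all t ≥ 1.
Base case (t = 1): T(1) = 18, and the closed form gives 18. They agree.
For the inductive step, assume it holds for an arbitrary k ≥ 1, so T(k) = (k + 3)! - 6.
Then T(k+1) = T(k) + ((k + 3)(k + 3)!) = ((k + 3)! - 6) + ((k + 3)(k + 3)!).
Simplifying, T(k+1) = ((k+1) + 3)! - 6,
which is the closed form with t = k+1.
By induction, the statement is established for all t ≥ 1.

T(t) = (t + 3)! - 6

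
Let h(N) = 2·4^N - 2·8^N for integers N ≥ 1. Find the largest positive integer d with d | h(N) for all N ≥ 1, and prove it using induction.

d = 8

Computing the first values: h(1) = -8 and h(2) = -96; gcd(-8, -96) = 8, so d ≤ 8.
We prove 8 | 2·4^N - 2·8^N for all N ≥ 1 by induction on N.
When N = 1: h(1) = -8 = 8·(-1), so 8 | h(1).
Inductive step: assume the claim holds for N = p, i.e. 8 | h(p). Then
h(p+1) − 8·h(p) = (2·4^(p+1) - 2·8^(p+1)) − 8·(2·4^p - 2·8^p) = (2)·4^p·(4 − 8) = (-8)·4^p. Since 8 | h(p) by the inductive hypothesis, 8 | 8·h(p); and 8 | -8 since -8 = 8·-1. Therefore 8 | h(p+1).
By the principle of mathematical induction, the result holds for all N ≥ 1.
Therefore the largest such d is 8.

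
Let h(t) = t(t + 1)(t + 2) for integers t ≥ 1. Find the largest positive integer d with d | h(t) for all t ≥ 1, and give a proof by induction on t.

Computing the first values: h(1) = 6 and h(2) = 24; gcd(6, 24) = 6, so d ≤ 6.
We prove 6 | t(t + 1)(t + 2) for all t ≥ 1 by induction on t.
Base step (t = 1): h(1) = 6 = 6·(1), so 6 | h(1).
Inductive step: suppose the statement holds for some j ≥ 1, i.e. 6 | h(j). Then
h(j+1) − h(j) = (j+1)·(j+2)·(j+3) − j·(j+1)·(j+2) = (j+1)·(j+2)·[(j+3) − j] = 3·(j+1)·(j+2). The product of 2 consecutive integers is divisible by (2)! = 2, so h(j+1) − h(j) is divisible by 3·2 = 6. By the inductive hypothesis 6 | h(j), hence 6 | h(j+1).
By induction, the statement is established for all t ≥ 1.
Therefore the largest such d is 6.

d = 6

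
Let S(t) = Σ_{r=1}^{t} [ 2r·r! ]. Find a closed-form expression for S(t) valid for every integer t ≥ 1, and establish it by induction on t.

S(t) = (2t + 2)t! - 2

We claim S(t) = (2t + 2)t! - 2 for all t ≥ 1.
When t = 1: S(1) = 2, and the closed form gives 2. They agree.
For the inductive step, assume it holds for an arbitrary r ≥ 1, so S(r) = (2r + 2)r! - 2.
Then S(r+1) = S(r) + (2(r + 1)(r + 1)!) = ((2r + 2)r! - 2) + (2(r + 1)(r + 1)!).
Simplifying, S(r+1) = (2(r+1) + 2)(r+1)! - 2,
which is the closed form with t = r+1.
By induction, the statement is established for all t ≥ 1.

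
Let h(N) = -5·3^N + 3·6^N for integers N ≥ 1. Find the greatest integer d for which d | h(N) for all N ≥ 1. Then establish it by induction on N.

Computing the first values: h(1) = 3 and h(2) = 63; gcd(3, 63) = 3, so d ≤ 3.
We prove 3 | -5·3^N + 3·6^N for all N ≥ 1 by induction on N.
When N = 1: h(1) = 3 = 3·(1), so 3 | h(1).
For the inductive step, assume it holds for an arbitrary i ≥ 1, i.e. 3 | h(i). Then
h(i+1) − 6·h(i) = (-5·3^(i+1) + 3·6^(i+1)) − 6·(-5·3^i + 3·6^i) = (-5)·3^i·(3 − 6) = (15)·3^i. Since 3 | h(i) by the inductive hypothesis, 3 | 6·h(i); and 3 | 15 since 15 = 3·5. Therefore 3 | h(i+1).
This completes the induction.
Therefore the largest such d is 3.

d = 3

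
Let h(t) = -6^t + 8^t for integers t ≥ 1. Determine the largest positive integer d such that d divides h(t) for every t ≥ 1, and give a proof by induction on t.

d = 2

Computing the first values: h(1) = 2 and h(2) = 28; gcd(2, 28) = 2, so d ≤ 2.
We prove 2 | -6^t + 8^t for all t ≥ 1 by induction on t.
Base case (t = 1): h(1) = 2 = 2·(1), so 2 | h(1).
For the inductive step, assume it holds for an arbitrary i ≥ 1, i.e. 2 | h(i). Then
8^{i+1} − 6^{i+1} = 8·8^i − 6·6^i = 8·(8^i − 6^i) + (2)·6^i. The first term is divisible by 2 by the inductive hypothesis, and the second term (2)·6^i is divisible by 2 since 2 | 2. Hence 2 | h(i+1).
By the principle of mathematical induction, the result holds for all t ≥ 1.
Therefore the largest such d is 2.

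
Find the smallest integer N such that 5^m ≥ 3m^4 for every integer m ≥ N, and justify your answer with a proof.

At m = 4: 625 < 768, so the inequality fails and N ≥ 5. We prove 5^m ≥ 3m^4 for all m ≥ 5.
For the base case m = 5: 5^m = 3125 and 3m^4 = 1875, so 3125 ≥ 1875.
Inductive step: assume the claim holds for m = r, so 5^r ≥ 3r^4.
Then 5^(r + 1) = 5·(5^r) ≥ 5·(3r^4).
Also, for r ≥ 5 we have 5·(3r^4) ≥ 3(r+1)^4, since 5 ≥ (1 + 1/r)^4 for all r ≥ 5.
Combining, 5^(r + 1) ≥ 3(r+1)^4.
Hence, by induction on m, the claim holds for every m ≥ 5.
Hence the smallest such N is 5.

N = 5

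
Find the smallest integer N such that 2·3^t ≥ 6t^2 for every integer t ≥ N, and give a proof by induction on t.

N = 3

At t = 2: 18 < 24, so the inequality fails and N ≥ 3. We prove 2·3^t ≥ 6t^2 for all t ≥ 3.
Base step (t = 3): 2·3^t = 54 and 6t^2 = 54, so 54 ≥ 54.
Inductive step: assume the claim holds for t = r, so 2·3^r ≥ 6r^2.
Then 2·3^(r + 1) = 3·(2·3^r) ≥ 3·(6r^2).
Also, for r ≥ 3 we have 3·(6r^2) ≥ 6(r+1)^2, since 3 ≥ (1 + 1/r)^2 for all r ≥ 3.
Combining, 2·3^(r + 1) ≥ 6(r+1)^2.
This completes the induction.
Hence the smallest such N is 3.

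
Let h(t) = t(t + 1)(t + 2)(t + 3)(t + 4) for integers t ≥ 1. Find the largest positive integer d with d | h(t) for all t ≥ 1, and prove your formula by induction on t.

d = 120

Computing the first values: h(1) = 120 and h(2) = 720; gcd(120, 720) = 120, so d ≤ 120.
We prove 120 | t(t + 1)(t + 2)(t + 3)(t + 4) for all t ≥ 1 by induction on t.
For the base case t = 1: h(1) = 120 = 120·(1), so 120 | h(1).
Inductive step: suppose the statement holds for some k ≥ 1, i.e. 120 | h(k). Then
h(k+1) − h(k) = (k+1)·(k+2)·(k+3)·(k+4)·(k+5) − k·(k+1)·(k+2)·(k+3)·(k+4) = (k+1)·(k+2)·(k+3)·(k+4)·[(k+5) − k] = 5·(k+1)·(k+2)·(k+3)·(k+4). The product of 4 consecutive integers is divisible by (4)! = 24, so h(k+1) − h(k) is divisible by 5·24 = 120. By the inductive hypothesis 120 | h(k), hence 120 | h(k+1).
By the principle of mathematical induction, the result holds for all t ≥ 1.
Therefore the largest such d is 120.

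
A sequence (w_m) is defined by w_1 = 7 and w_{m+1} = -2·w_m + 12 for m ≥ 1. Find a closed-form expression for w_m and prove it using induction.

w_m = 3(-2)^(m - 1) + 4

Computing the first terms: w_1 = 7, w_2 = -2, w_3 = 16. This suggests w_m = 3(-2)^(m - 1) + 4.
When m = 1: the formula gives 7 = 7 = w_1.
Inductive step: suppose the statement holds for some r ≥ 1, so w_r = 3(-2)^(r - 1) + 4.
Then w_{r+1} = -2·w_r + 12 = -2·(3(-2)^(r - 1) + 4) + 12 = 3(-2)^r + 4 = 3(-2)^((r+1) - 1) + 4,
which is the claimed formula at m = r+1.
By induction, the statement is established for all m ≥ 1.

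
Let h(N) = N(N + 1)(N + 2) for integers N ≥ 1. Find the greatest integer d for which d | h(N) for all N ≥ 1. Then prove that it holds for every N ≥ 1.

d = 6

Computing the first values: h(1) = 6 and h(2) = 24; gcd(6, 24) = 6, so d ≤ 6.
We prove 6 | N(N + 1)(N + 2) for all N ≥ 1 by induction on N.
When N = 1: h(1) = 6 = 6·(1), so 6 | h(1).
For the inductive step, assume it holds for an arbitrary k ≥ 1, i.e. 6 | h(k). Then
h(k+1) − h(k) = (k+1)·(k+2)·(k+3) − k·(k+1)·(k+2) = (k+1)·(k+2)·[(k+3) − k] = 3·(k+1)·(k+2). The product of 2 consecutive integers is divisible by (2)! = 2, so h(k+1) − h(k) is divisible by 3·2 = 6. By the inductive hypothesis 6 | h(k), hence 6 | h(k+1).
By the principle of mathematical induction, the result holds for all N ≥ 1.
Therefore the largest such d is 6.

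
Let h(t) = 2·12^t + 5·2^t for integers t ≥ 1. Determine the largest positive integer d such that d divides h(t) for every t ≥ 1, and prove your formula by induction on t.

Computing the first values: h(1) = 34 and h(2) = 308; gcd(34, 308) = 2, so d ≤ 2.
We prove 2 | 2·12^t + 5·2^t for all t ≥ 1 by induction on t.
When t = 1: h(1) = 34 = 2·(17), so 2 | h(1).
For the inductive step, assume it holds for an arbitrary p ≥ 1, i.e. 2 | h(p). Then
h(p+1) − 12·h(p) = (2·12^(p+1) + 5·2^(p+1)) − 12·(2·12^p + 5·2^p) = (5)·2^p·(2 − 12) = (-50)·2^p. Since 2 | h(p) by the inductive hypothesis, 2 | 12·h(p); and 2 | -50 since -50 = 2·-25. Therefore 2 | h(p+1).
By induction, the statement is established for all t ≥ 1.
Therefore the largest such d is 2.

d = 2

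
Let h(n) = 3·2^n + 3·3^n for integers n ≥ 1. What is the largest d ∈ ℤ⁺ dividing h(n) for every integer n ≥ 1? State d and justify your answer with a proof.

d = 3

Computing the first values: h(1) = 15 and h(2) = 39; gcd(15, 39) = 3, so d ≤ 3.
We prove 3 | 3·2^n + 3·3^n for all n ≥ 1 by induction on n.
When n = 1: h(1) = 15 = 3·(5), so 3 | h(1).
For the inductive step, assume it holds for an arbitrary m ≥ 1, i.e. 3 | h(m). Then
h(m+1) − 3·h(m) = (3·2^(m+1) + 3·3^(m+1)) − 3·(3·2^m + 3·3^m) = (3)·2^m·(2 − 3) = (-3)·2^m. Since 3 | h(m) by the inductive hypothesis, 3 | 3·h(m); and 3 | -3 since -3 = 3·-1. Therefore 3 | h(m+1).
This completes the induction.
Therefore the largest such d is 3.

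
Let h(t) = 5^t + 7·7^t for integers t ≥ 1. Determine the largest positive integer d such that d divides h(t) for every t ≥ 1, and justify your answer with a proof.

Computing the first values: h(1) = 54 and h(2) = 368; gcd(54, 368) = 2, so d ≤ 2.
We prove 2 | 5^t + 7·7^t for all t ≥ 1 by induction on t.
For the base case t = 1: h(1) = 54 = 2·(27), so 2 | h(1).
Suppose the result is true for t = p, i.e. 2 | h(p). Then
h(p+1) − 7·h(p) = (5^(p+1) + 7·7^(p+1)) − 7·(5^p + 7·7^p) = (1)·5^p·(5 − 7) = (-2)·5^p. Since 2 | h(p) by the inductive hypothesis, 2 | 7·h(p); and 2 | -2 since -2 = 2·-1. Therefore 2 | h(p+1).
Hence, by induction on t, the claim holds for every t ≥ 1.
Therefore the largest such d is 2.

d = 2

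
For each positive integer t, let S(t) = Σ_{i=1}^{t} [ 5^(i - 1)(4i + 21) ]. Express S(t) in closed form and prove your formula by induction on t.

We claim S(t) = 5^t(t + 5) - 5 for all t ≥ 1.
For the base case t = 1: S(1) = 25, and the closed form gives 25. They agree.
Inductive step: assume the claim holds for t = i, so S(i) = 5^i(i + 5) - 5.
Then S(i+1) = S(i) + (5^i(4i + 25)) = (5^i(i + 5) - 5) + (5^i(4i + 25)).
Simplifying, S(i+1) = 5·5^i·i + 30·5^i - 5 = 5^(i+1)((i+1) + 5) - 5,
which is the closed form with t = i+1.
Hence, by induction on t, the claim holds for every t ≥ 1.

S(t) = 5^t(t + 5) - 5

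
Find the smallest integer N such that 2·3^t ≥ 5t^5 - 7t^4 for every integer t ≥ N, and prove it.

At t = 12: 1062882 < 1099008, so the inequality fails and N ≥ 13. We prove 2·3^t ≥ 5t^5 - 7t^4 for all t ≥ 13.
When t = 13: 2·3^t = 3188646 and 5t^5 - 7t^4 = 1656538, so 3188646 ≥ 1656538.
Suppose the result is true for t = r, so 2·3^r ≥ 5r^5 - 7r^4.
Then 2·3^(r + 1) = 3·(2·3^r) ≥ 3·(5r^5 - 7r^4).
Also, for r ≥ 13 we have 3·(5r^5 - 7r^4) ≥ 5(r+1)^5 - 7(r+1)^4, since 3·(5r^5 - 7r^4) − (5(r+1)^5 - 7(r+1)^4) = 10r^5 - 39r^4 - 22r^3 - 8r^2 + 3r + 2, which is nonnegative for all r ≥ 13.
Combining, 2·3^(r + 1) ≥ 5(r+1)^5 - 7(r+1)^4.
This completes the induction.
Hence the smallest such N is 13.

N = 13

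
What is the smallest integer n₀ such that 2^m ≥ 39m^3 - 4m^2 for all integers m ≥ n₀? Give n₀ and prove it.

n₀ = 18

At m = 17: 131072 < 190451, so the inequality fails and n₀ ≥ 18. We prove 2^m ≥ 39m^3 - 4m^2 for all m ≥ 18.
Base case (m = 18): 2^m = 262144 and 39m^3 - 4m^2 = 226152, so 262144 ≥ 226152.
Inductive step: suppose the statement holds for some i ≥ 18, so 2^i ≥ 39i^3 - 4i^2.
Then 2^(i + 1) = 2·(2^i) ≥ 2·(39i^3 - 4i^2).
Also, for i ≥ 18 we have 2·(39i^3 - 4i^2) ≥ 39(i+1)^3 - 4(i+1)^2, since 2·(39i^3 - 4i^2) − (39(i+1)^3 - 4(i+1)^2) = 39i^3 - 121i^2 - 109i - 35, which is nonnegative for all i ≥ 18.
Combining, 2^(i + 1) ≥ 39(i+1)^3 - 4(i+1)^2.
By induction, the statement is established for all m ≥ 18.
Hence the smallest such n₀ is 18.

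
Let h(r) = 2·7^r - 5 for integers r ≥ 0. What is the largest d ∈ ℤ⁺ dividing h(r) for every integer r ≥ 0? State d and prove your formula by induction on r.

d = 3

Computing the first values: h(0) = -3 and h(1) = 9; gcd(-3, 9) = 3, so d ≤ 3.
We prove 3 | 2·7^r - 5 for all r ≥ 0 by induction on r.
For the base case r = 0: h(0) = -3 = 3·(-1), so 3 | h(0).
Suppose the result is true for r = j, i.e. 3 | h(j). Then
h(j+1) = 2·7^(j+1) - 5 = 7·(2·7^j - 5) + 30 = 7·h(j) + 30. The first term is divisible by 3 by the inductive hypothesis, and 30 is divisible by 3. Hence 3 | h(j+1).
By the principle of mathematical induction, the result holds for all r ≥ 0.
Therefore the largest such d is 3.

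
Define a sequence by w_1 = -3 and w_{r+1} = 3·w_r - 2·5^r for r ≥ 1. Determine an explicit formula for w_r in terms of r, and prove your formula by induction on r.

Computing the first terms: w_1 = -3, w_2 = -19, w_3 = -107. This suggests w_r = 2·3^(r - 1) - 5^r.
For the base case r = 1: the formula gives -3 = -3 = w_1.
For the inductive step, assume it holds for an arbitrary m ≥ 1, so w_m = 2·3^(m - 1) - 5^m.
Then w_{m+1} = 3·w_m - 2·5^m = 3·(2·3^(m - 1) - 5^m) - 2·5^m = 2·3^m - 5^(m + 1) = 2·3^((m+1) - 1) - 5^(m+1),
which is the claimed formula at r = m+1.
This completes the induction.

w_r = 2·3^(r - 1) - 5^r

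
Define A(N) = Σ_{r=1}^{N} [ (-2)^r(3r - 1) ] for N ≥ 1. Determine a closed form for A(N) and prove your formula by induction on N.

We claim A(N) = 2(-2)^N·N for all N ≥ 1.
When N = 1: A(1) = -4, and the closed form gives -4. They agree.
Inductive step: assume the claim holds for N = r, so A(r) = 2(-2)^r·r.
Then A(r+1) = A(r) + ((-2)^(r + 1)(3r + 2)) = (2(-2)^r·r) + ((-2)^(r + 1)(3r + 2)).
Simplifying, A(r+1) = (-2)^(r + 2)(-r - 1) = 2(-2)^(r+1)·(r+1),
which is the closed form with N = r+1.
By the principle of mathematical induction, the result holds for all N ≥ 1.

A(N) = 2(-2)^N·N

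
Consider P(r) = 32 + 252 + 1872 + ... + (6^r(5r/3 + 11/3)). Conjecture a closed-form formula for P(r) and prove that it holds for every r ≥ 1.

P(r) = 2·6^r(r + 2) - 4

We claim P(r) = 2·6^r(r + 2) - 4 for all r ≥ 1.
Base case (r = 1): P(1) = 32, and the closed form gives 32. They agree.
Inductive step: assume the claim holds for r = k, so P(k) = 2·6^k(k + 2) - 4.
Then P(k+1) = P(k) + (6^k(10k + 32)) = (2·6^k(k + 2) - 4) + (6^k(10k + 32)).
Simplifying, P(k+1) = 12·6^k·k + 36·6^k - 4 = 2·6^(k+1)((k+1) + 2) - 4,
which is the closed form with r = k+1.
This completes the induction.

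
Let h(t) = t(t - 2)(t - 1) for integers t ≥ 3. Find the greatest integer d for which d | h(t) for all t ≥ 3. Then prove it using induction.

d = 6

Computing the first values: h(3) = 6 and h(4) = 24; gcd(6, 24) = 6, so d ≤ 6.
We prove 6 | t(t - 2)(t - 1) for all t ≥ 3 by induction on t.
For the base case t = 3: h(3) = 6 = 6·(1), so 6 | h(3).
Inductive step: suppose the statement holds for some i ≥ 3, i.e. 6 | h(i). Then
h(i+1) − h(i) = (i-1)·i·(i+1) − (i-2)·(i-1)·i = (i-1)·i·[(i+1) − (i-2)] = 3·(i-1)·i. The product of 2 consecutive integers is divisible by (2)! = 2, so h(i+1) − h(i) is divisible by 3·2 = 6. By the inductive hypothesis 6 | h(i), hence 6 | h(i+1).
This completes the induction.
Therefore the largest such d is 6.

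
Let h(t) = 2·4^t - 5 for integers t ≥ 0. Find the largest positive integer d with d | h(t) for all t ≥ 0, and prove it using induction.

Computing the first values: h(0) = -3 and h(1) = 3; gcd(-3, 3) = 3, so d ≤ 3.
We prove 3 | 2·4^t - 5 for all t ≥ 0 by induction on t.
For the base case t = 0: h(0) = -3 = 3·(-1), so 3 | h(0).
Inductive step: assume the claim holds for t = k, i.e. 3 | h(k). Then
h(k+1) = 2·4^(k+1) - 5 = 4·(2·4^k - 5) + 15 = 4·h(k) + 15. The first term is divisible by 3 by the inductive hypothesis, and 15 is divisible by 3. Hence 3 | h(k+1).
Hence, by induction on t, the claim holds for every t ≥ 0.
Therefore the largest such d is 3.

d = 3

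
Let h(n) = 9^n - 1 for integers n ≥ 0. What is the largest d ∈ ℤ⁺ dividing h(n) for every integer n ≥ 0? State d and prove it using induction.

d = 8

Computing the first values: h(0) = 0 and h(1) = 8; gcd(0, 8) = 8, so d ≤ 8.
We prove 8 | 9^n - 1 for all n ≥ 0 by induction on n.
For the base case n = 0: h(0) = 0 = 8·(0), so 8 | h(0).
Suppose the result is true for n = r, i.e. 8 | h(r). Then
h(r+1) = 9^(r+1) - 1 = 9·(9^r - 1) + 8 = 9·h(r) + 8. The first term is divisible by 8 by the inductive hypothesis, and 8 is divisible by 8. Hence 8 | h(r+1).
By induction, the statement is established for all n ≥ 0.
Therefore the largest such d is 8.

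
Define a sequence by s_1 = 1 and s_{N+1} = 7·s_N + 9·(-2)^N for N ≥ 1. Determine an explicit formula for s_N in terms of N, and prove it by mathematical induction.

Computing the first terms: s_1 = 1, s_2 = -11, s_3 = -41. This suggests s_N = -(-2)^N - 7^(N - 1).
Base case (N = 1): the formula gives 1 = 1 = s_1.
Inductive step: suppose the statement holds for some p ≥ 1, so s_p = -(-2)^p - 7^(p - 1).
Then s_{p+1} = 7·s_p + 9·(-2)^p = 7·(-(-2)^p - 7^(p - 1)) + 9·(-2)^p = -(-2)^(p + 1) - 7^p = -(-2)^(p+1) - 7^((p+1) - 1),
which is the claimed formula at N = p+1.
This completes the induction.

s_N = -(-2)^N - 7^(N - 1)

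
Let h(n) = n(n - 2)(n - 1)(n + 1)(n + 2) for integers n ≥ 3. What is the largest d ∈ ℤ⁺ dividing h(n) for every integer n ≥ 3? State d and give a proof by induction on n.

d = 120

Computing the first values: h(3) = 120 and h(4) = 720; gcd(120, 720) = 120, so d ≤ 120.
We prove 120 | n(n - 2)(n - 1)(n + 1)(n + 2) for all n ≥ 3 by induction on n.
When n = 3: h(3) = 120 = 120·(1), so 120 | h(3).
For the inductive step, assume it holds for an arbitrary p ≥ 3, i.e. 120 | h(p). Then
h(p+1) − h(p) = (p-1)·p·(p+1)·(p+2)·(p+3) − (p-2)·(p-1)·p·(p+1)·(p+2) = (p-1)·p·(p+1)·(p+2)·[(p+3) − (p-2)] = 5·(p-1)·p·(p+1)·(p+2). The product of 4 consecutive integers is divisible by (4)! = 24, so h(p+1) − h(p) is divisible by 5·24 = 120. By the inductive hypothesis 120 | h(p), hence 120 | h(p+1).
By induction, the statement is established for all n ≥ 3.
Therefore the largest such d is 120.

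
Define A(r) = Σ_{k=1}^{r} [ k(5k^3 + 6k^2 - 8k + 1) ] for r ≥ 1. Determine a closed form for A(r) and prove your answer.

We claim A(r) = r(r + 1)(r^3 + 3r^2 - r - 1) for all r ≥ 1.
Base case (r = 1): A(1) = 4, and the closed form gives 4. They agree.
Suppose the result is true for r = k, so A(k) = k(k^4 + 4k^3 + 2k^2 - 2k - 1).
Then A(k+1) = A(k) + (5k^4 + 26k^3 + 40k^2 + 23k + 4) = (k(k^4 + 4k^3 + 2k^2 - 2k - 1)) + (5k^4 + 26k^3 + 40k^2 + 23k + 4).
Simplifying, A(k+1) = (k + 1)(k + 2)(k^3 + 6k^2 + 8k + 2) = (k+1)((k+1) + 1)((k+1)^3 + 3(k+1)^2 - (k+1) - 1),
which is the closed form with r = k+1.
By induction, the statement is established for all r ≥ 1.

A(r) = r(r + 1)(r^3 + 3r^2 - r - 1)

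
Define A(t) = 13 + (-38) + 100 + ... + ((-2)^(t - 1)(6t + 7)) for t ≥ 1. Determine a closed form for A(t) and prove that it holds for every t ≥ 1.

We claim A(t) = -(-2)^t(2t + 3) + 3 for all t ≥ 1.
For the base case t = 1: A(1) = 13, and the closed form gives 13. They agree.
For the inductive step, assume it holds for an arbitrary j ≥ 1, so A(j) = -(-2)^j(2j + 3) + 3.
Then A(j+1) = A(j) + ((-2)^j(6j + 13)) = (-(-2)^j(2j + 3) + 3) + ((-2)^j(6j + 13)).
Simplifying, A(j+1) = 4(-2)^j·j + 10(-2)^j + 3 = -(-2)^(j+1)(2(j+1) + 3) + 3,
which is the closed form with t = j+1.
By induction, the statement is established for all t ≥ 1.

A(t) = -(-2)^t(2t + 3) + 3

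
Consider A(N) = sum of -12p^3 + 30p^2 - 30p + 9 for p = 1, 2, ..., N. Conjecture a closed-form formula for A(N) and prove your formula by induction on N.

We claim A(N) = -N(3N^3 - 4N^2 + 3N + 1) for all N ≥ 1.
Base case (N = 1): A(1) = -3, and the closed form gives -3. They agree.
For the inductive step, assume it holds for an arbitrary p ≥ 1, so A(p) = p(-3p^3 + 4p^2 - 3p - 1).
Then A(p+1) = A(p) + (-12p^3 - 6p^2 - 6p - 3) = (p(-3p^3 + 4p^2 - 3p - 1)) + (-12p^3 - 6p^2 - 6p - 3).
Simplifying, A(p+1) = -(p + 1)(3p^3 + 5p^2 + 4p + 3) = -(p+1)(3(p+1)^3 - 4(p+1)^2 + 3(p+1) + 1),
which is the closed form with N = p+1.
By the principle of mathematical induction, the result holds for all N ≥ 1.

A(N) = -N(3N^3 - 4N^2 + 3N + 1)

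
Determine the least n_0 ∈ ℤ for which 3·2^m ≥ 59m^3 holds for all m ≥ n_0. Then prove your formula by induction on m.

At m = 16: 196608 < 241664, so the inequality fails and n_0 ≥ 17. We prove 3·2^m ≥ 59m^3 for all m ≥ 17.
Base step (m = 17): 3·2^m = 393216 and 59m^3 = 289867, so 393216 ≥ 289867.
Inductive step: suppose the statement holds for some i ≥ 17, so 3·2^i ≥ 59i^3.
Then 3·2^(i + 1) = 2·(3·2^i) ≥ 2·(59i^3).
Also, for i ≥ 17 we have 2·(59i^3) ≥ 59(i+1)^3, since 2 ≥ (1 + 1/i)^3 for all i ≥ 17.
Combining, 3·2^(i + 1) ≥ 59(i+1)^3.
This completes the induction.
Hence the smallest such n_0 is 17.

n_0 = 17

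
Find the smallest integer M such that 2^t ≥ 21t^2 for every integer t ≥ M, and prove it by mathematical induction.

At t = 11: 2048 < 2541, so the inequality fails and M ≥ 12. We prove 2^t ≥ 21t^2 for all t ≥ 12.
For the base case t = 12: 2^t = 4096 and 21t^2 = 3024, so 4096 ≥ 3024.
Suppose the result is true for t = j, so 2^j ≥ 21j^2.
Then 2^(j + 1) = 2·(2^j) ≥ 2·(21j^2).
Also, for j ≥ 12 we have 2·(21j^2) ≥ 21(j+1)^2, since 2 ≥ (1 + 1/j)^2 for all j ≥ 12.
Combining, 2^(j + 1) ≥ 21(j+1)^2.
By induction, the statement is established for all t ≥ 12.
Hence the smallest such M is 12.

M = 12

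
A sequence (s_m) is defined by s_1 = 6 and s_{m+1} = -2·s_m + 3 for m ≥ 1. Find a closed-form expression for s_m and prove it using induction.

Computing the first terms: s_1 = 6, s_2 = -9, s_3 = 21. This suggests s_m = 5(-2)^(m - 1) + 1.
Base step (m = 1): the formula gives 6 = 6 = s_1.
For the inductive step, assume it holds for an arbitrary k ≥ 1, so s_k = 5(-2)^(k - 1) + 1.
Then s_{k+1} = -2·s_k + 3 = -2·(5(-2)^(k - 1) + 1) + 3 = 5(-2)^k + 1 = 5(-2)^((k+1) - 1) + 1,
which is the claimed formula at m = k+1.
This completes the induction.

s_m = 5(-2)^(m - 1) + 1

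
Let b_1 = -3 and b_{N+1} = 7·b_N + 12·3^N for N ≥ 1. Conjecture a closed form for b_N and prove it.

Computing the first terms: b_1 = -3, b_2 = 15, b_3 = 213. This suggests b_N = -3^(N + 1) + 6·7^(N - 1).
Base case (N = 1): the formula gives -3 = -3 = b_1.
Suppose the result is true for N = i, so b_i = -3^(i + 1) + 6·7^(i - 1).
Then b_{i+1} = 7·b_i + 12·3^i = 7·(-3^(i + 1) + 6·7^(i - 1)) + 12·3^i = -3^(i + 2) + 6·7^i = -3^((i+1) + 1) + 6·7^((i+1) - 1),
which is the claimed formula at N = i+1.
By induction, the statement is established for all N ≥ 1.

b_N = -3^(N + 1) + 6·7^(N - 1)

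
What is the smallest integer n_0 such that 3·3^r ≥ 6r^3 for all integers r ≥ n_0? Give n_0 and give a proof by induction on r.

At r = 5: 729 < 750, so the inequality fails and n_0 ≥ 6. We prove 3·3^r ≥ 6r^3 for all r ≥ 6.
Base step (r = 6): 3·3^r = 2187 and 6r^3 = 1296, so 2187 ≥ 1296.
For the inductive step, assume it holds for an arbitrary j ≥ 6, so 3·3^j ≥ 6j^3.
Then 3·3^(j + 1) = 3·(3·3^j) ≥ 3·(6j^3).
Also, for j ≥ 6 we have 3·(6j^3) ≥ 6(j+1)^3, since 3 ≥ (1 + 1/j)^3 for all j ≥ 6.
Combining, 3·3^(j + 1) ≥ 6(j+1)^3.
This completes the induction.
Hence the smallest such n_0 is 6.

n_0 = 6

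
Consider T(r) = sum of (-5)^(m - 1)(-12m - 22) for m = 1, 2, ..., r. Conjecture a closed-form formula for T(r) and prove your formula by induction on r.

We claim T(r) = 2(-5)^r(r + 2) - 4 for all r ≥ 1.
For the base case r = 1: T(1) = -34, and the closed form gives -34. They agree.
Inductive step: assume the claim holds for r = m, so T(m) = 2(-5)^m(m + 2) - 4.
Then T(m+1) = T(m) + ((-5)^m(-12m - 34)) = (2(-5)^m(m + 2) - 4) + ((-5)^m(-12m - 34)).
Simplifying, T(m+1) = -10(-5)^m·m - 30(-5)^m - 4 = 2(-5)^(m+1)((m+1) + 2) - 4,
which is the closed form with r = m+1.
By the principle of mathematical induction, the result holds for all r ≥ 1.

T(r) = 2(-5)^r(r + 2) - 4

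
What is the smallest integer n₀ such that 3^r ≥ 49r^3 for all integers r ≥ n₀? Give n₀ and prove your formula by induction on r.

n₀ = 10

At r = 9: 19683 < 35721, so the inequality fails and n₀ ≥ 10. We prove 3^r ≥ 49r^3 for all r ≥ 10.
When r = 10: 3^r = 59049 and 49r^3 = 49000, so 59049 ≥ 49000.
Suppose the result is true for r = p, so 3^p ≥ 49p^3.
Then 3^(p + 1) = 3·(3^p) ≥ 3·(49p^3).
Also, for p ≥ 10 we have 3·(49p^3) ≥ 49(p+1)^3, since 3 ≥ (1 + 1/p)^3 for all p ≥ 10.
Combining, 3^(p + 1) ≥ 49(p+1)^3.
This completes the induction.
Hence the smallest such n₀ is 10.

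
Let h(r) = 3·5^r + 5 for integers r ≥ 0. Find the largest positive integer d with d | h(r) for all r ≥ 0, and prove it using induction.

Computing the first values: h(0) = 8 and h(1) = 20; gcd(8, 20) = 4, so d ≤ 4.
We prove 4 | 3·5^r + 5 for all r ≥ 0 by induction on r.
When r = 0: h(0) = 8 = 4·(2), so 4 | h(0).
For the inductive step, assume it holds for an arbitrary m ≥ 0, i.e. 4 | h(m). Then
h(m+1) = 3·5^(m+1) + 5 = 5·(3·5^m + 5) - 20 = 5·h(m) - 20. The first term is divisible by 4 by the inductive hypothesis, and -20 is divisible by 4. Hence 4 | h(m+1).
This completes the induction.
Therefore the largest such d is 4.

d = 4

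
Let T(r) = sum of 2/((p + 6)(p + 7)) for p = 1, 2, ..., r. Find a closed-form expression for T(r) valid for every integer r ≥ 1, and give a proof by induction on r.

T(r) = 2r/(7(r + 7))

We claim T(r) = 2r/(7(r + 7)) for all r ≥ 1.
For the base case r = 1: T(1) = 1/28, and the closed form gives 1/28. They agree.
Inductive step: suppose the statement holds for some p ≥ 1, so T(p) = 2p/(7(p + 7)).
Then T(p+1) = T(p) + (2/((p + 7)(p + 8))) = (2p/(7(p + 7))) + (2/((p + 7)(p + 8))).
Simplifying, T(p+1) = 2(p + 1)/(7(p + 8)) = 2(p+1)/(7((p+1) + 7)),
which is the closed form with r = p+1.
By the principle of mathematical induction, the result holds for all r ≥ 1.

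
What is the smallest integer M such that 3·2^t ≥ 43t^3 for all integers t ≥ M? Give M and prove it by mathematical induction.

At t = 15: 98304 < 145125, so the inequality fails and M ≥ 16. We prove 3·2^t ≥ 43t^3 for all t ≥ 16.
When t = 16: 3·2^t = 196608 and 43t^3 = 176128, so 196608 ≥ 176128.
Suppose the result is true for t = k, so 3·2^k ≥ 43k^3.
Then 3·2^(k + 1) = 2·(3·2^k) ≥ 2·(43k^3).
Also, for k ≥ 16 we have 2·(43k^3) ≥ 43(k+1)^3, since 2 ≥ (1 + 1/k)^3 for all k ≥ 16.
Combining, 3·2^(k + 1) ≥ 43(k+1)^3.
Hence, by induction on t, the claim holds for every t ≥ 16.
Hence the smallest such M is 16.

M = 16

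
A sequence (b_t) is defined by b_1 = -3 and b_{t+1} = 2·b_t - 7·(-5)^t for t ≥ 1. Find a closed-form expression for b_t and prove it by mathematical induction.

Computing the first terms: b_1 = -3, b_2 = 29, b_3 = -117. This suggests b_t = (-5)^t + 2^t.
For the base case t = 1: the formula gives -3 = -3 = b_1.
Inductive step: suppose the statement holds for some k ≥ 1, so b_k = (-5)^k + 2^k.
Then b_{k+1} = 2·b_k - 7·(-5)^k = 2·((-5)^k + 2^k) - 7·(-5)^k = (-5)^(k + 1) + 2^(k + 1),
which is the claimed formula at t = k+1.
By the principle of mathematical induction, the result holds for all t ≥ 1.

b_t = (-5)^t + 2^t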